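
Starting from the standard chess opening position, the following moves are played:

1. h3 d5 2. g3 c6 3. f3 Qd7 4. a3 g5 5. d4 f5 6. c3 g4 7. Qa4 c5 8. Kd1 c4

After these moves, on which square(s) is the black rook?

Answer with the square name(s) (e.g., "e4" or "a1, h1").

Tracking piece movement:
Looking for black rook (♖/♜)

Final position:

  a b c d e f g h
  ─────────────────
8│♜ ♞ ♝ · ♚ ♝ ♞ ♜│8
7│♟ ♟ · ♛ ♟ · · ♟│7
6│· · · · · · · ·│6
5│· · · ♟ · ♟ · ·│5
4│♕ · ♟ ♙ · · ♟ ·│4
3│♙ · ♙ · · ♙ ♙ ♙│3
2│· ♙ · · ♙ · · ·│2
1│♖ ♘ ♗ ♔ · ♗ ♘ ♖│1
  ─────────────────
  a b c d e f g h


a8, h8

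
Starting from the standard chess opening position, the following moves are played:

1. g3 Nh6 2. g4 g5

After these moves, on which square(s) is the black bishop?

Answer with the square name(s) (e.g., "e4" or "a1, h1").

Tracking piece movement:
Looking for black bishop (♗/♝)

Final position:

  a b c d e f g h
  ─────────────────
8│♜ ♞ ♝ ♛ ♚ ♝ · ♜│8
7│♟ ♟ ♟ ♟ ♟ ♟ · ♟│7
6│· · · · · · · ♞│6
5│· · · · · · ♟ ·│5
4│· · · · · · ♙ ·│4
3│· · · · · · · ·│3
2│♙ ♙ ♙ ♙ ♙ ♙ · ♙│2
1│♖ ♘ ♗ ♕ ♔ ♗ ♘ ♖│1
  ─────────────────
  a b c d e f g h


c8, f8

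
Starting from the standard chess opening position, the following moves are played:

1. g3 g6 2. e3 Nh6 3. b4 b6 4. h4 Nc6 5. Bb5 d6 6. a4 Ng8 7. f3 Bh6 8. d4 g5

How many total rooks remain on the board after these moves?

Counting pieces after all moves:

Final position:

  a b c d e f g h
  ─────────────────
8│♜ · ♝ ♛ ♚ · ♞ ♜│8
7│♟ · ♟ · ♟ ♟ · ♟│7
6│· ♟ ♞ ♟ · · · ♝│6
5│· ♗ · · · · ♟ ·│5
4│♙ ♙ · ♙ · · · ♙│4
3│· · · · ♙ ♙ ♙ ·│3
2│· · ♙ · · · · ·│2
1│♖ ♘ ♗ ♕ ♔ · ♘ ♖│1
  ─────────────────
  a b c d e f g h


4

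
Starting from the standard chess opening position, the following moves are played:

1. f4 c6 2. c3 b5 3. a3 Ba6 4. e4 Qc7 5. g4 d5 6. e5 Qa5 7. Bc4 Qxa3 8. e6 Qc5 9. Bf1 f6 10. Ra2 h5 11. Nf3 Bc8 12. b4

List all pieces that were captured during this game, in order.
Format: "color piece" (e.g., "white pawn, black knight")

Tracking captures:
  Qxa3: captured white pawn

white pawn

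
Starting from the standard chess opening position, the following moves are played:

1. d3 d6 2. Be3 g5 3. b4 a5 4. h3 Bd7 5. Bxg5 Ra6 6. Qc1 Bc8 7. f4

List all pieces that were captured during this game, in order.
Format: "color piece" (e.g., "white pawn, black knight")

Tracking captures:
  Bxg5: captured black pawn

black pawn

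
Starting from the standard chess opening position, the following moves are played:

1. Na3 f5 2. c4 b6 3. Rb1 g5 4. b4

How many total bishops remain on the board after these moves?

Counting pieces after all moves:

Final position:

  a b c d e f g h
  ─────────────────
8│♜ ♞ ♝ ♛ ♚ ♝ ♞ ♜│8
7│♟ · ♟ ♟ ♟ · · ♟│7
6│· ♟ · · · · · ·│6
5│· · · · · ♟ ♟ ·│5
4│· ♙ ♙ · · · · ·│4
3│♘ · · · · · · ·│3
2│♙ · · ♙ ♙ ♙ ♙ ♙│2
1│· ♖ ♗ ♕ ♔ ♗ ♘ ♖│1
  ─────────────────
  a b c d e f g h


4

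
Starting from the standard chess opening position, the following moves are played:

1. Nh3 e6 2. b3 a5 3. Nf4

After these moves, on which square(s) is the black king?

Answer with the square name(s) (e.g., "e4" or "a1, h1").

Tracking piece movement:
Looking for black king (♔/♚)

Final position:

  a b c d e f g h
  ─────────────────
8│♜ ♞ ♝ ♛ ♚ ♝ ♞ ♜│8
7│· ♟ ♟ ♟ · ♟ ♟ ♟│7
6│· · · · ♟ · · ·│6
5│♟ · · · · · · ·│5
4│· · · · · ♘ · ·│4
3│· ♙ · · · · · ·│3
2│♙ · ♙ ♙ ♙ ♙ ♙ ♙│2
1│♖ ♘ ♗ ♕ ♔ ♗ · ♖│1
  ─────────────────
  a b c d e f g h


e8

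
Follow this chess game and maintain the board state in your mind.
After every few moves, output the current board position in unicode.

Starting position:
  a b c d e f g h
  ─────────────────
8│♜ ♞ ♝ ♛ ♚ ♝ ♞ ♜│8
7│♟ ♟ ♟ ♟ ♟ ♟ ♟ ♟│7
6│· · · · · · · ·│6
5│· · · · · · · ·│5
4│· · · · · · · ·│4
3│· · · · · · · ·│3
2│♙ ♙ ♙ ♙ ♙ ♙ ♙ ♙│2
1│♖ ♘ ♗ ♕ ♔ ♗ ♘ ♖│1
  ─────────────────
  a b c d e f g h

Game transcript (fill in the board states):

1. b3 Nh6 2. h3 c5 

  a b c d e f g h
  ─────────────────
8│♜ ♞ ♝ ♛ ♚ ♝ · ♜│8
7│♟ ♟ · ♟ ♟ ♟ ♟ ♟│7
6│· · · · · · · ♞│6
5│· · ♟ · · · · ·│5
4│· · · · · · · ·│4
3│· ♙ · · · · · ♙│3
2│♙ · ♙ ♙ ♙ ♙ ♙ ·│2
1│♖ ♘ ♗ ♕ ♔ ♗ ♘ ♖│1
  ─────────────────
  a b c d e f g h

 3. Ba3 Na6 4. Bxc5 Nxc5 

  a b c d e f g h
  ─────────────────
8│♜ · ♝ ♛ ♚ ♝ · ♜│8
7│♟ ♟ · ♟ ♟ ♟ ♟ ♟│7
6│· · · · · · · ♞│6
5│· · ♞ · · · · ·│5
4│· · · · · · · ·│4
3│· ♙ · · · · · ♙│3
2│♙ · ♙ ♙ ♙ ♙ ♙ ·│2
1│♖ ♘ · ♕ ♔ ♗ ♘ ♖│1
  ─────────────────
  a b c d e f g h

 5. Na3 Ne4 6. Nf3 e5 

  a b c d e f g h
  ─────────────────
8│♜ · ♝ ♛ ♚ ♝ · ♜│8
7│♟ ♟ · ♟ · ♟ ♟ ♟│7
6│· · · · · · · ♞│6
5│· · · · ♟ · · ·│5
4│· · · · ♞ · · ·│4
3│♘ ♙ · · · ♘ · ♙│3
2│♙ · ♙ ♙ ♙ ♙ ♙ ·│2
1│♖ · · ♕ ♔ ♗ · ♖│1
  ─────────────────
  a b c d e f g h

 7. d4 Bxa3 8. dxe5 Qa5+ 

  a b c d e f g h
  ─────────────────
8│♜ · ♝ · ♚ · · ♜│8
7│♟ ♟ · ♟ · ♟ ♟ ♟│7
6│· · · · · · · ♞│6
5│♛ · · · ♙ · · ·│5
4│· · · · ♞ · · ·│4
3│♝ ♙ · · · ♘ · ♙│3
2│♙ · ♙ · ♙ ♙ ♙ ·│2
1│♖ · · ♕ ♔ ♗ · ♖│1
  ─────────────────
  a b c d e f g h

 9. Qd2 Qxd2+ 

  a b c d e f g h
  ─────────────────
8│♜ · ♝ · ♚ · · ♜│8
7│♟ ♟ · ♟ · ♟ ♟ ♟│7
6│· · · · · · · ♞│6
5│· · · · ♙ · · ·│5
4│· · · · ♞ · · ·│4
3│♝ ♙ · · · ♘ · ♙│3
2│♙ · ♙ ♛ ♙ ♙ ♙ ·│2
1│♖ · · · ♔ ♗ · ♖│1
  ─────────────────
  a b c d e f g h


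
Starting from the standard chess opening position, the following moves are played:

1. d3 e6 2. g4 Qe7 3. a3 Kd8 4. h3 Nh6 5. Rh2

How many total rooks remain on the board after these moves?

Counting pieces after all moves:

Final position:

  a b c d e f g h
  ─────────────────
8│♜ ♞ ♝ ♚ · ♝ · ♜│8
7│♟ ♟ ♟ ♟ ♛ ♟ ♟ ♟│7
6│· · · · ♟ · · ♞│6
5│· · · · · · · ·│5
4│· · · · · · ♙ ·│4
3│♙ · · ♙ · · · ♙│3
2│· ♙ ♙ · ♙ ♙ · ♖│2
1│♖ ♘ ♗ ♕ ♔ ♗ ♘ ·│1
  ─────────────────
  a b c d e f g h


4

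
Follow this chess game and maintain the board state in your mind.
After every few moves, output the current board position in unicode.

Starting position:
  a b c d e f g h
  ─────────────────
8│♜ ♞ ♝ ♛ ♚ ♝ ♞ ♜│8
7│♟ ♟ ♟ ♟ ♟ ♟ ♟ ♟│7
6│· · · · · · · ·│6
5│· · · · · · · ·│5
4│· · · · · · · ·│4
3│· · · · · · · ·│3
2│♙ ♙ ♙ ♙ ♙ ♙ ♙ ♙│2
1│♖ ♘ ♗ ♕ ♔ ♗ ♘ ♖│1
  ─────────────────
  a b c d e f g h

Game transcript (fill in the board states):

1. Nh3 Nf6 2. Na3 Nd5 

  a b c d e f g h
  ─────────────────
8│♜ ♞ ♝ ♛ ♚ ♝ · ♜│8
7│♟ ♟ ♟ ♟ ♟ ♟ ♟ ♟│7
6│· · · · · · · ·│6
5│· · · ♞ · · · ·│5
4│· · · · · · · ·│4
3│♘ · · · · · · ♘│3
2│♙ ♙ ♙ ♙ ♙ ♙ ♙ ♙│2
1│♖ · ♗ ♕ ♔ ♗ · ♖│1
  ─────────────────
  a b c d e f g h

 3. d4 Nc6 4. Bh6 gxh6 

  a b c d e f g h
  ─────────────────
8│♜ · ♝ ♛ ♚ ♝ · ♜│8
7│♟ ♟ ♟ ♟ ♟ ♟ · ♟│7
6│· · ♞ · · · · ♟│6
5│· · · ♞ · · · ·│5
4│· · · ♙ · · · ·│4
3│♘ · · · · · · ♘│3
2│♙ ♙ ♙ · ♙ ♙ ♙ ♙│2
1│♖ · · ♕ ♔ ♗ · ♖│1
  ─────────────────
  a b c d e f g h

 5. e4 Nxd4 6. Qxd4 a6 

  a b c d e f g h
  ─────────────────
8│♜ · ♝ ♛ ♚ ♝ · ♜│8
7│· ♟ ♟ ♟ ♟ ♟ · ♟│7
6│♟ · · · · · · ♟│6
5│· · · ♞ · · · ·│5
4│· · · ♕ ♙ · · ·│4
3│♘ · · · · · · ♘│3
2│♙ ♙ ♙ · · ♙ ♙ ♙│2
1│♖ · · · ♔ ♗ · ♖│1
  ─────────────────
  a b c d e f g h

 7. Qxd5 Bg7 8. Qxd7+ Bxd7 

  a b c d e f g h
  ─────────────────
8│♜ · · ♛ ♚ · · ♜│8
7│· ♟ ♟ ♝ ♟ ♟ ♝ ♟│7
6│♟ · · · · · · ♟│6
5│· · · · · · · ·│5
4│· · · · ♙ · · ·│4
3│♘ · · · · · · ♘│3
2│♙ ♙ ♙ · · ♙ ♙ ♙│2
1│♖ · · · ♔ ♗ · ♖│1
  ─────────────────
  a b c d e f g h



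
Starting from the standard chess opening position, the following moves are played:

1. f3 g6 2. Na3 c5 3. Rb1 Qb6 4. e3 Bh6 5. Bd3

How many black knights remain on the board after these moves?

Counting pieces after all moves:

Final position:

  a b c d e f g h
  ─────────────────
8│♜ ♞ ♝ · ♚ · ♞ ♜│8
7│♟ ♟ · ♟ ♟ ♟ · ♟│7
6│· ♛ · · · · ♟ ♝│6
5│· · ♟ · · · · ·│5
4│· · · · · · · ·│4
3│♘ · · ♗ ♙ ♙ · ·│3
2│♙ ♙ ♙ ♙ · · ♙ ♙│2
1│· ♖ ♗ ♕ ♔ · ♘ ♖│1
  ─────────────────
  a b c d e f g h


2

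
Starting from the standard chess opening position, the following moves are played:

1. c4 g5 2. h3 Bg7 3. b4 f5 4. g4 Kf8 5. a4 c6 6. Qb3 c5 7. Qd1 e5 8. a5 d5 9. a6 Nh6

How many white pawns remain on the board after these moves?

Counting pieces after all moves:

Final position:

  a b c d e f g h
  ─────────────────
8│♜ ♞ ♝ ♛ · ♚ · ♜│8
7│♟ ♟ · · · · ♝ ♟│7
6│♙ · · · · · · ♞│6
5│· · ♟ ♟ ♟ ♟ ♟ ·│5
4│· ♙ ♙ · · · ♙ ·│4
3│· · · · · · · ♙│3
2│· · · ♙ ♙ ♙ · ·│2
1│♖ ♘ ♗ ♕ ♔ ♗ ♘ ♖│1
  ─────────────────
  a b c d e f g h


8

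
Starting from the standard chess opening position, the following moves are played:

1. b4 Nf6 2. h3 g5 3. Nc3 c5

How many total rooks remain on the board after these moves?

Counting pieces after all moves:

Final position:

  a b c d e f g h
  ─────────────────
8│♜ ♞ ♝ ♛ ♚ ♝ · ♜│8
7│♟ ♟ · ♟ ♟ ♟ · ♟│7
6│· · · · · ♞ · ·│6
5│· · ♟ · · · ♟ ·│5
4│· ♙ · · · · · ·│4
3│· · ♘ · · · · ♙│3
2│♙ · ♙ ♙ ♙ ♙ ♙ ·│2
1│♖ · ♗ ♕ ♔ ♗ ♘ ♖│1
  ─────────────────
  a b c d e f g h


4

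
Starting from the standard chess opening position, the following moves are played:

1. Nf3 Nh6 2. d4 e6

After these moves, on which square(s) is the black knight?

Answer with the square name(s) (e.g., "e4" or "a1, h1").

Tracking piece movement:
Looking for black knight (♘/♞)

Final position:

  a b c d e f g h
  ─────────────────
8│♜ ♞ ♝ ♛ ♚ ♝ · ♜│8
7│♟ ♟ ♟ ♟ · ♟ ♟ ♟│7
6│· · · · ♟ · · ♞│6
5│· · · · · · · ·│5
4│· · · ♙ · · · ·│4
3│· · · · · ♘ · ·│3
2│♙ ♙ ♙ · ♙ ♙ ♙ ♙│2
1│♖ ♘ ♗ ♕ ♔ ♗ · ♖│1
  ─────────────────
  a b c d e f g h


b8, h6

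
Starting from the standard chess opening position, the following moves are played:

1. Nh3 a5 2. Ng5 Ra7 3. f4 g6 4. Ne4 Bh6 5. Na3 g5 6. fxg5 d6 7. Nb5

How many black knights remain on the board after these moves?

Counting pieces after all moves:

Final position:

  a b c d e f g h
  ─────────────────
8│· ♞ ♝ ♛ ♚ · ♞ ♜│8
7│♜ ♟ ♟ · ♟ ♟ · ♟│7
6│· · · ♟ · · · ♝│6
5│♟ ♘ · · · · ♙ ·│5
4│· · · · ♘ · · ·│4
3│· · · · · · · ·│3
2│♙ ♙ ♙ ♙ ♙ · ♙ ♙│2
1│♖ · ♗ ♕ ♔ ♗ · ♖│1
  ─────────────────
  a b c d e f g h


2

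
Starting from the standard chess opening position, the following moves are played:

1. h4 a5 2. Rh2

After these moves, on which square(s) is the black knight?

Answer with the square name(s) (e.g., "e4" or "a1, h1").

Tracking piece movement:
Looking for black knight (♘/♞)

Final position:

  a b c d e f g h
  ─────────────────
8│♜ ♞ ♝ ♛ ♚ ♝ ♞ ♜│8
7│· ♟ ♟ ♟ ♟ ♟ ♟ ♟│7
6│· · · · · · · ·│6
5│♟ · · · · · · ·│5
4│· · · · · · · ♙│4
3│· · · · · · · ·│3
2│♙ ♙ ♙ ♙ ♙ ♙ ♙ ♖│2
1│♖ ♘ ♗ ♕ ♔ ♗ ♘ ·│1
  ─────────────────
  a b c d e f g h


b8, g8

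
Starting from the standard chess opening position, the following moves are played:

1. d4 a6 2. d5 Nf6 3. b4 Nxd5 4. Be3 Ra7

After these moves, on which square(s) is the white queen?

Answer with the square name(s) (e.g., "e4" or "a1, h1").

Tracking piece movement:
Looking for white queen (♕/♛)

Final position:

  a b c d e f g h
  ─────────────────
8│· ♞ ♝ ♛ ♚ ♝ · ♜│8
7│♜ ♟ ♟ ♟ ♟ ♟ ♟ ♟│7
6│♟ · · · · · · ·│6
5│· · · ♞ · · · ·│5
4│· ♙ · · · · · ·│4
3│· · · · ♗ · · ·│3
2│♙ · ♙ · ♙ ♙ ♙ ♙│2
1│♖ ♘ · ♕ ♔ ♗ ♘ ♖│1
  ─────────────────
  a b c d e f g h


d1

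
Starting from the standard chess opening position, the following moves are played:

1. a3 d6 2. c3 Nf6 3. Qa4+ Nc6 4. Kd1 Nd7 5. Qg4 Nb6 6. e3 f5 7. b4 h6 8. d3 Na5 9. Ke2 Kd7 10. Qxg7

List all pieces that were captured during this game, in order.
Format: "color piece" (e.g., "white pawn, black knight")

Tracking captures:
  Qxg7: captured black pawn

black pawn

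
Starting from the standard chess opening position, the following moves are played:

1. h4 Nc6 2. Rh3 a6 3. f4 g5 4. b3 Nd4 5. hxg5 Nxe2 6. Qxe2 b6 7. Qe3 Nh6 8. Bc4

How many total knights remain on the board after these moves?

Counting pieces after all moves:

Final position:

  a b c d e f g h
  ─────────────────
8│♜ · ♝ ♛ ♚ ♝ · ♜│8
7│· · ♟ ♟ ♟ ♟ · ♟│7
6│♟ ♟ · · · · · ♞│6
5│· · · · · · ♙ ·│5
4│· · ♗ · · ♙ · ·│4
3│· ♙ · · ♕ · · ♖│3
2│♙ · ♙ ♙ · · ♙ ·│2
1│♖ ♘ ♗ · ♔ · ♘ ·│1
  ─────────────────
  a b c d e f g h


3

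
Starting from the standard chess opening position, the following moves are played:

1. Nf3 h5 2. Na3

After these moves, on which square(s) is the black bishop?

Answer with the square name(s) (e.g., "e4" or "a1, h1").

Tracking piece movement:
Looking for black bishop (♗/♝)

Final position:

  a b c d e f g h
  ─────────────────
8│♜ ♞ ♝ ♛ ♚ ♝ ♞ ♜│8
7│♟ ♟ ♟ ♟ ♟ ♟ ♟ ·│7
6│· · · · · · · ·│6
5│· · · · · · · ♟│5
4│· · · · · · · ·│4
3│♘ · · · · ♘ · ·│3
2│♙ ♙ ♙ ♙ ♙ ♙ ♙ ♙│2
1│♖ · ♗ ♕ ♔ ♗ · ♖│1
  ─────────────────
  a b c d e f g h


c8, f8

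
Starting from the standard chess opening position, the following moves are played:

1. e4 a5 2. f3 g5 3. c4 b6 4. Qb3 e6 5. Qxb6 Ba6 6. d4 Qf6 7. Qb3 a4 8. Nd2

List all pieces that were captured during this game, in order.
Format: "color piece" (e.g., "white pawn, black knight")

Tracking captures:
  Qxb6: captured black pawn

black pawn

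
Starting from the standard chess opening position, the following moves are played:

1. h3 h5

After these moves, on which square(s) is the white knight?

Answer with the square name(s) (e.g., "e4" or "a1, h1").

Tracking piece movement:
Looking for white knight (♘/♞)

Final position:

  a b c d e f g h
  ─────────────────
8│♜ ♞ ♝ ♛ ♚ ♝ ♞ ♜│8
7│♟ ♟ ♟ ♟ ♟ ♟ ♟ ·│7
6│· · · · · · · ·│6
5│· · · · · · · ♟│5
4│· · · · · · · ·│4
3│· · · · · · · ♙│3
2│♙ ♙ ♙ ♙ ♙ ♙ ♙ ·│2
1│♖ ♘ ♗ ♕ ♔ ♗ ♘ ♖│1
  ─────────────────
  a b c d e f g h


b1, g1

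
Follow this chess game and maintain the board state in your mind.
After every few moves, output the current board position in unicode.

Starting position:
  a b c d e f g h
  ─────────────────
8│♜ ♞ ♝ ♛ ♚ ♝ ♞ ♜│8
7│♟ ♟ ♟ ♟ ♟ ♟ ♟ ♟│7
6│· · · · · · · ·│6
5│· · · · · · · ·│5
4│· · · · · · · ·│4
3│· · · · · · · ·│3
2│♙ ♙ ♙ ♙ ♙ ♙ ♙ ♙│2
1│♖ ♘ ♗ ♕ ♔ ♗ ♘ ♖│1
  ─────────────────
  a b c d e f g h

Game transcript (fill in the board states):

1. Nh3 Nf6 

  a b c d e f g h
  ─────────────────
8│♜ ♞ ♝ ♛ ♚ ♝ · ♜│8
7│♟ ♟ ♟ ♟ ♟ ♟ ♟ ♟│7
6│· · · · · ♞ · ·│6
5│· · · · · · · ·│5
4│· · · · · · · ·│4
3│· · · · · · · ♘│3
2│♙ ♙ ♙ ♙ ♙ ♙ ♙ ♙│2
1│♖ ♘ ♗ ♕ ♔ ♗ · ♖│1
  ─────────────────
  a b c d e f g h

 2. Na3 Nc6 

  a b c d e f g h
  ─────────────────
8│♜ · ♝ ♛ ♚ ♝ · ♜│8
7│♟ ♟ ♟ ♟ ♟ ♟ ♟ ♟│7
6│· · ♞ · · ♞ · ·│6
5│· · · · · · · ·│5
4│· · · · · · · ·│4
3│♘ · · · · · · ♘│3
2│♙ ♙ ♙ ♙ ♙ ♙ ♙ ♙│2
1│♖ · ♗ ♕ ♔ ♗ · ♖│1
  ─────────────────
  a b c d e f g h

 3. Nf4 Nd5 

  a b c d e f g h
  ─────────────────
8│♜ · ♝ ♛ ♚ ♝ · ♜│8
7│♟ ♟ ♟ ♟ ♟ ♟ ♟ ♟│7
6│· · ♞ · · · · ·│6
5│· · · ♞ · · · ·│5
4│· · · · · ♘ · ·│4
3│♘ · · · · · · ·│3
2│♙ ♙ ♙ ♙ ♙ ♙ ♙ ♙│2
1│♖ · ♗ ♕ ♔ ♗ · ♖│1
  ─────────────────
  a b c d e f g h



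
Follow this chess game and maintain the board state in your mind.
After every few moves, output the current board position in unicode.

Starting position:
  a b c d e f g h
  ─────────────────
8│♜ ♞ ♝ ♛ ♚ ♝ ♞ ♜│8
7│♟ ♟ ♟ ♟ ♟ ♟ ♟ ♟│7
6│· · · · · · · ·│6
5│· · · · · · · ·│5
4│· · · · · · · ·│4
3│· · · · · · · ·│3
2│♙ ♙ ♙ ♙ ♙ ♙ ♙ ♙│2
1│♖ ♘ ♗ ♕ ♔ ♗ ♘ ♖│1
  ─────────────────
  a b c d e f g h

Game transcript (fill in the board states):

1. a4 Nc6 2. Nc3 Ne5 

  a b c d e f g h
  ─────────────────
8│♜ · ♝ ♛ ♚ ♝ ♞ ♜│8
7│♟ ♟ ♟ ♟ ♟ ♟ ♟ ♟│7
6│· · · · · · · ·│6
5│· · · · ♞ · · ·│5
4│♙ · · · · · · ·│4
3│· · ♘ · · · · ·│3
2│· ♙ ♙ ♙ ♙ ♙ ♙ ♙│2
1│♖ · ♗ ♕ ♔ ♗ ♘ ♖│1
  ─────────────────
  a b c d e f g h

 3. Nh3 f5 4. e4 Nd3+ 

  a b c d e f g h
  ─────────────────
8│♜ · ♝ ♛ ♚ ♝ ♞ ♜│8
7│♟ ♟ ♟ ♟ ♟ · ♟ ♟│7
6│· · · · · · · ·│6
5│· · · · · ♟ · ·│5
4│♙ · · · ♙ · · ·│4
3│· · ♘ ♞ · · · ♘│3
2│· ♙ ♙ ♙ · ♙ ♙ ♙│2
1│♖ · ♗ ♕ ♔ ♗ · ♖│1
  ─────────────────
  a b c d e f g h

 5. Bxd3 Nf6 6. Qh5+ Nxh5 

  a b c d e f g h
  ─────────────────
8│♜ · ♝ ♛ ♚ ♝ · ♜│8
7│♟ ♟ ♟ ♟ ♟ · ♟ ♟│7
6│· · · · · · · ·│6
5│· · · · · ♟ · ♞│5
4│♙ · · · ♙ · · ·│4
3│· · ♘ ♗ · · · ♘│3
2│· ♙ ♙ ♙ · ♙ ♙ ♙│2
1│♖ · ♗ · ♔ · · ♖│1
  ─────────────────
  a b c d e f g h

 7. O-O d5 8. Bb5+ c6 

  a b c d e f g h
  ─────────────────
8│♜ · ♝ ♛ ♚ ♝ · ♜│8
7│♟ ♟ · · ♟ · ♟ ♟│7
6│· · ♟ · · · · ·│6
5│· ♗ · ♟ · ♟ · ♞│5
4│♙ · · · ♙ · · ·│4
3│· · ♘ · · · · ♘│3
2│· ♙ ♙ ♙ · ♙ ♙ ♙│2
1│♖ · ♗ · · ♖ ♔ ·│1
  ─────────────────
  a b c d e f g h

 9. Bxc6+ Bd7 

  a b c d e f g h
  ─────────────────
8│♜ · · ♛ ♚ ♝ · ♜│8
7│♟ ♟ · ♝ ♟ · ♟ ♟│7
6│· · ♗ · · · · ·│6
5│· · · ♟ · ♟ · ♞│5
4│♙ · · · ♙ · · ·│4
3│· · ♘ · · · · ♘│3
2│· ♙ ♙ ♙ · ♙ ♙ ♙│2
1│♖ · ♗ · · ♖ ♔ ·│1
  ─────────────────
  a b c d e f g h


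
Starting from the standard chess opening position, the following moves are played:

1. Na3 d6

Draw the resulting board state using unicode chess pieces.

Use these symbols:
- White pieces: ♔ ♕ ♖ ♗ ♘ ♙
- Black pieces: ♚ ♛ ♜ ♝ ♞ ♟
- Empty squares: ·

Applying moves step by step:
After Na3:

♜ ♞ ♝ ♛ ♚ ♝ ♞ ♜
♟ ♟ ♟ ♟ ♟ ♟ ♟ ♟
· · · · · · · ·
· · · · · · · ·
· · · · · · · ·
♘ · · · · · · ·
♙ ♙ ♙ ♙ ♙ ♙ ♙ ♙
♖ · ♗ ♕ ♔ ♗ ♘ ♖


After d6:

♜ ♞ ♝ ♛ ♚ ♝ ♞ ♜
♟ ♟ ♟ · ♟ ♟ ♟ ♟
· · · ♟ · · · ·
· · · · · · · ·
· · · · · · · ·
♘ · · · · · · ·
♙ ♙ ♙ ♙ ♙ ♙ ♙ ♙
♖ · ♗ ♕ ♔ ♗ ♘ ♖



  a b c d e f g h
  ─────────────────
8│♜ ♞ ♝ ♛ ♚ ♝ ♞ ♜│8
7│♟ ♟ ♟ · ♟ ♟ ♟ ♟│7
6│· · · ♟ · · · ·│6
5│· · · · · · · ·│5
4│· · · · · · · ·│4
3│♘ · · · · · · ·│3
2│♙ ♙ ♙ ♙ ♙ ♙ ♙ ♙│2
1│♖ · ♗ ♕ ♔ ♗ ♘ ♖│1
  ─────────────────
  a b c d e f g h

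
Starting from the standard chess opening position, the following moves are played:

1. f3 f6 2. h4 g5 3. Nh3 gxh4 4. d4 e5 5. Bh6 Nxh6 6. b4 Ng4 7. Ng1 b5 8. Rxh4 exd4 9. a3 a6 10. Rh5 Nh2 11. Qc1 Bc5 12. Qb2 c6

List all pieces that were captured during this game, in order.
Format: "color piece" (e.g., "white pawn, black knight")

Tracking captures:
  gxh4: captured white pawn
  Nxh6: captured white bishop
  Rxh4: captured black pawn
  exd4: captured white pawn

white pawn, white bishop, black pawn, white pawn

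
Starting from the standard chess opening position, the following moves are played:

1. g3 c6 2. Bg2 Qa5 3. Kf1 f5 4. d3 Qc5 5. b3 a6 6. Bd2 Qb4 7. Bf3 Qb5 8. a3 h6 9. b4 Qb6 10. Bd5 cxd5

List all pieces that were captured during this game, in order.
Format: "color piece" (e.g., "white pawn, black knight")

Tracking captures:
  cxd5: captured white bishop

white bishop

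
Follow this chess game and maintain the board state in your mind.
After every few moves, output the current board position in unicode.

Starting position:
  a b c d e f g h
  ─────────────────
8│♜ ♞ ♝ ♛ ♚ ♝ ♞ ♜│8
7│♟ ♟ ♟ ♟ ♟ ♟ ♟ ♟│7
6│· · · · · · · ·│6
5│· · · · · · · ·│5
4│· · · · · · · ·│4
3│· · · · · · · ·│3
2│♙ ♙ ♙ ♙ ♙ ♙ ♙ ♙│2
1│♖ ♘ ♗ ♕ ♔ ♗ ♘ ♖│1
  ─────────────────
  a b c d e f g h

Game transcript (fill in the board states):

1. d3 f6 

  a b c d e f g h
  ─────────────────
8│♜ ♞ ♝ ♛ ♚ ♝ ♞ ♜│8
7│♟ ♟ ♟ ♟ ♟ · ♟ ♟│7
6│· · · · · ♟ · ·│6
5│· · · · · · · ·│5
4│· · · · · · · ·│4
3│· · · ♙ · · · ·│3
2│♙ ♙ ♙ · ♙ ♙ ♙ ♙│2
1│♖ ♘ ♗ ♕ ♔ ♗ ♘ ♖│1
  ─────────────────
  a b c d e f g h

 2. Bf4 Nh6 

  a b c d e f g h
  ─────────────────
8│♜ ♞ ♝ ♛ ♚ ♝ · ♜│8
7│♟ ♟ ♟ ♟ ♟ · ♟ ♟│7
6│· · · · · ♟ · ♞│6
5│· · · · · · · ·│5
4│· · · · · ♗ · ·│4
3│· · · ♙ · · · ·│3
2│♙ ♙ ♙ · ♙ ♙ ♙ ♙│2
1│♖ ♘ · ♕ ♔ ♗ ♘ ♖│1
  ─────────────────
  a b c d e f g h

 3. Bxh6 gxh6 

  a b c d e f g h
  ─────────────────
8│♜ ♞ ♝ ♛ ♚ ♝ · ♜│8
7│♟ ♟ ♟ ♟ ♟ · · ♟│7
6│· · · · · ♟ · ♟│6
5│· · · · · · · ·│5
4│· · · · · · · ·│4
3│· · · ♙ · · · ·│3
2│♙ ♙ ♙ · ♙ ♙ ♙ ♙│2
1│♖ ♘ · ♕ ♔ ♗ ♘ ♖│1
  ─────────────────
  a b c d e f g h

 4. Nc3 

  a b c d e f g h
  ─────────────────
8│♜ ♞ ♝ ♛ ♚ ♝ · ♜│8
7│♟ ♟ ♟ ♟ ♟ · · ♟│7
6│· · · · · ♟ · ♟│6
5│· · · · · · · ·│5
4│· · · · · · · ·│4
3│· · ♘ ♙ · · · ·│3
2│♙ ♙ ♙ · ♙ ♙ ♙ ♙│2
1│♖ · · ♕ ♔ ♗ ♘ ♖│1
  ─────────────────
  a b c d e f g h


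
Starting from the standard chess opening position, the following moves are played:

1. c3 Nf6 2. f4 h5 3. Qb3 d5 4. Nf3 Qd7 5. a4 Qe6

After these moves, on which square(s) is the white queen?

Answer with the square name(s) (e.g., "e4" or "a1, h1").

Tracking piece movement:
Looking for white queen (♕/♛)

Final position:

  a b c d e f g h
  ─────────────────
8│♜ ♞ ♝ · ♚ ♝ · ♜│8
7│♟ ♟ ♟ · ♟ ♟ ♟ ·│7
6│· · · · ♛ ♞ · ·│6
5│· · · ♟ · · · ♟│5
4│♙ · · · · ♙ · ·│4
3│· ♕ ♙ · · ♘ · ·│3
2│· ♙ · ♙ ♙ · ♙ ♙│2
1│♖ ♘ ♗ · ♔ ♗ · ♖│1
  ─────────────────
  a b c d e f g h


b3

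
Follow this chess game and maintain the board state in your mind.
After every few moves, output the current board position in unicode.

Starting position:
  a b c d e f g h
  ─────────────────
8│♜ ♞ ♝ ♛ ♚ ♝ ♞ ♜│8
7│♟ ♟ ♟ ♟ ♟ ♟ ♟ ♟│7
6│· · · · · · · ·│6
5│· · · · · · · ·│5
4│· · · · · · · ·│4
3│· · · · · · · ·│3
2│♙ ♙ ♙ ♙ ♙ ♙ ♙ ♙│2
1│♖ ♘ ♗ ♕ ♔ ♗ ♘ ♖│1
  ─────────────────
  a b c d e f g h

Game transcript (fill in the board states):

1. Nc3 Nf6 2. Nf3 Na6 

  a b c d e f g h
  ─────────────────
8│♜ · ♝ ♛ ♚ ♝ · ♜│8
7│♟ ♟ ♟ ♟ ♟ ♟ ♟ ♟│7
6│♞ · · · · ♞ · ·│6
5│· · · · · · · ·│5
4│· · · · · · · ·│4
3│· · ♘ · · ♘ · ·│3
2│♙ ♙ ♙ ♙ ♙ ♙ ♙ ♙│2
1│♖ · ♗ ♕ ♔ ♗ · ♖│1
  ─────────────────
  a b c d e f g h

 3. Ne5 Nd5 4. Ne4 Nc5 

  a b c d e f g h
  ─────────────────
8│♜ · ♝ ♛ ♚ ♝ · ♜│8
7│♟ ♟ ♟ ♟ ♟ ♟ ♟ ♟│7
6│· · · · · · · ·│6
5│· · ♞ ♞ ♘ · · ·│5
4│· · · · ♘ · · ·│4
3│· · · · · · · ·│3
2│♙ ♙ ♙ ♙ ♙ ♙ ♙ ♙│2
1│♖ · ♗ ♕ ♔ ♗ · ♖│1
  ─────────────────
  a b c d e f g h

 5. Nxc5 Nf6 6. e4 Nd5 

  a b c d e f g h
  ─────────────────
8│♜ · ♝ ♛ ♚ ♝ · ♜│8
7│♟ ♟ ♟ ♟ ♟ ♟ ♟ ♟│7
6│· · · · · · · ·│6
5│· · ♘ ♞ ♘ · · ·│5
4│· · · · ♙ · · ·│4
3│· · · · · · · ·│3
2│♙ ♙ ♙ ♙ · ♙ ♙ ♙│2
1│♖ · ♗ ♕ ♔ ♗ · ♖│1
  ─────────────────
  a b c d e f g h

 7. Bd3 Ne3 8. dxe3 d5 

  a b c d e f g h
  ─────────────────
8│♜ · ♝ ♛ ♚ ♝ · ♜│8
7│♟ ♟ ♟ · ♟ ♟ ♟ ♟│7
6│· · · · · · · ·│6
5│· · ♘ ♟ ♘ · · ·│5
4│· · · · ♙ · · ·│4
3│· · · ♗ ♙ · · ·│3
2│♙ ♙ ♙ · · ♙ ♙ ♙│2
1│♖ · ♗ ♕ ♔ · · ♖│1
  ─────────────────
  a b c d e f g h



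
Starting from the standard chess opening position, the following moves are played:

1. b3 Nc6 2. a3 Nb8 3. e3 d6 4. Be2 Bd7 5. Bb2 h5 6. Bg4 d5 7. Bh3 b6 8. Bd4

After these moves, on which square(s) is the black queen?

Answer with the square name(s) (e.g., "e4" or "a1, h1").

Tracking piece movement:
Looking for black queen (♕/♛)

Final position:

  a b c d e f g h
  ─────────────────
8│♜ ♞ · ♛ ♚ ♝ ♞ ♜│8
7│♟ · ♟ ♝ ♟ ♟ ♟ ·│7
6│· ♟ · · · · · ·│6
5│· · · ♟ · · · ♟│5
4│· · · ♗ · · · ·│4
3│♙ ♙ · · ♙ · · ♗│3
2│· · ♙ ♙ · ♙ ♙ ♙│2
1│♖ ♘ · ♕ ♔ · ♘ ♖│1
  ─────────────────
  a b c d e f g h


d8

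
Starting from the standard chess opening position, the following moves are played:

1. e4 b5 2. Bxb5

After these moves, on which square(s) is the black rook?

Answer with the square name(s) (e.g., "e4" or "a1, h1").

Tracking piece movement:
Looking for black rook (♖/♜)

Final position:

  a b c d e f g h
  ─────────────────
8│♜ ♞ ♝ ♛ ♚ ♝ ♞ ♜│8
7│♟ · ♟ ♟ ♟ ♟ ♟ ♟│7
6│· · · · · · · ·│6
5│· ♗ · · · · · ·│5
4│· · · · ♙ · · ·│4
3│· · · · · · · ·│3
2│♙ ♙ ♙ ♙ · ♙ ♙ ♙│2
1│♖ ♘ ♗ ♕ ♔ · ♘ ♖│1
  ─────────────────
  a b c d e f g h


a8, h8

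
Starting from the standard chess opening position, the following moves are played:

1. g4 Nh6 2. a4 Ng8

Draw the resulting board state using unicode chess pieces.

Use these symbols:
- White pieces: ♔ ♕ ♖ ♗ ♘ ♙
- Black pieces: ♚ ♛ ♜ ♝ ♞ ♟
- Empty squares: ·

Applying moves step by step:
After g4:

♜ ♞ ♝ ♛ ♚ ♝ ♞ ♜
♟ ♟ ♟ ♟ ♟ ♟ ♟ ♟
· · · · · · · ·
· · · · · · · ·
· · · · · · ♙ ·
· · · · · · · ·
♙ ♙ ♙ ♙ ♙ ♙ · ♙
♖ ♘ ♗ ♕ ♔ ♗ ♘ ♖


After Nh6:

♜ ♞ ♝ ♛ ♚ ♝ · ♜
♟ ♟ ♟ ♟ ♟ ♟ ♟ ♟
· · · · · · · ♞
· · · · · · · ·
· · · · · · ♙ ·
· · · · · · · ·
♙ ♙ ♙ ♙ ♙ ♙ · ♙
♖ ♘ ♗ ♕ ♔ ♗ ♘ ♖


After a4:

♜ ♞ ♝ ♛ ♚ ♝ · ♜
♟ ♟ ♟ ♟ ♟ ♟ ♟ ♟
· · · · · · · ♞
· · · · · · · ·
♙ · · · · · ♙ ·
· · · · · · · ·
· ♙ ♙ ♙ ♙ ♙ · ♙
♖ ♘ ♗ ♕ ♔ ♗ ♘ ♖


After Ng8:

♜ ♞ ♝ ♛ ♚ ♝ ♞ ♜
♟ ♟ ♟ ♟ ♟ ♟ ♟ ♟
· · · · · · · ·
· · · · · · · ·
♙ · · · · · ♙ ·
· · · · · · · ·
· ♙ ♙ ♙ ♙ ♙ · ♙
♖ ♘ ♗ ♕ ♔ ♗ ♘ ♖



  a b c d e f g h
  ─────────────────
8│♜ ♞ ♝ ♛ ♚ ♝ ♞ ♜│8
7│♟ ♟ ♟ ♟ ♟ ♟ ♟ ♟│7
6│· · · · · · · ·│6
5│· · · · · · · ·│5
4│♙ · · · · · ♙ ·│4
3│· · · · · · · ·│3
2│· ♙ ♙ ♙ ♙ ♙ · ♙│2
1│♖ ♘ ♗ ♕ ♔ ♗ ♘ ♖│1
  ─────────────────
  a b c d e f g h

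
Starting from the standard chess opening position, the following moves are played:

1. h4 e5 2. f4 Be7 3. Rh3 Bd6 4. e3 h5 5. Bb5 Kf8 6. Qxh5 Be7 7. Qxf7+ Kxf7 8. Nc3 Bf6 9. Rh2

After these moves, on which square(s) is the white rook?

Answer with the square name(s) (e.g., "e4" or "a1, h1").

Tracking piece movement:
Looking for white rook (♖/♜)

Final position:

  a b c d e f g h
  ─────────────────
8│♜ ♞ ♝ ♛ · · ♞ ♜│8
7│♟ ♟ ♟ ♟ · ♚ ♟ ·│7
6│· · · · · ♝ · ·│6
5│· ♗ · · ♟ · · ·│5
4│· · · · · ♙ · ♙│4
3│· · ♘ · ♙ · · ·│3
2│♙ ♙ ♙ ♙ · · ♙ ♖│2
1│♖ · ♗ · ♔ · ♘ ·│1
  ─────────────────
  a b c d e f g h


a1, h2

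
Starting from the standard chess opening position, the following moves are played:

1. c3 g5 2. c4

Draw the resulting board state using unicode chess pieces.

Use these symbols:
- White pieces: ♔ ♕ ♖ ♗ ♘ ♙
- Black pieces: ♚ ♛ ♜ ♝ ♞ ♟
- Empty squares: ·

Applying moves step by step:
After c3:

♜ ♞ ♝ ♛ ♚ ♝ ♞ ♜
♟ ♟ ♟ ♟ ♟ ♟ ♟ ♟
· · · · · · · ·
· · · · · · · ·
· · · · · · · ·
· · ♙ · · · · ·
♙ ♙ · ♙ ♙ ♙ ♙ ♙
♖ ♘ ♗ ♕ ♔ ♗ ♘ ♖


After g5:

♜ ♞ ♝ ♛ ♚ ♝ ♞ ♜
♟ ♟ ♟ ♟ ♟ ♟ · ♟
· · · · · · · ·
· · · · · · ♟ ·
· · · · · · · ·
· · ♙ · · · · ·
♙ ♙ · ♙ ♙ ♙ ♙ ♙
♖ ♘ ♗ ♕ ♔ ♗ ♘ ♖


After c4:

♜ ♞ ♝ ♛ ♚ ♝ ♞ ♜
♟ ♟ ♟ ♟ ♟ ♟ · ♟
· · · · · · · ·
· · · · · · ♟ ·
· · ♙ · · · · ·
· · · · · · · ·
♙ ♙ · ♙ ♙ ♙ ♙ ♙
♖ ♘ ♗ ♕ ♔ ♗ ♘ ♖



  a b c d e f g h
  ─────────────────
8│♜ ♞ ♝ ♛ ♚ ♝ ♞ ♜│8
7│♟ ♟ ♟ ♟ ♟ ♟ · ♟│7
6│· · · · · · · ·│6
5│· · · · · · ♟ ·│5
4│· · ♙ · · · · ·│4
3│· · · · · · · ·│3
2│♙ ♙ · ♙ ♙ ♙ ♙ ♙│2
1│♖ ♘ ♗ ♕ ♔ ♗ ♘ ♖│1
  ─────────────────
  a b c d e f g h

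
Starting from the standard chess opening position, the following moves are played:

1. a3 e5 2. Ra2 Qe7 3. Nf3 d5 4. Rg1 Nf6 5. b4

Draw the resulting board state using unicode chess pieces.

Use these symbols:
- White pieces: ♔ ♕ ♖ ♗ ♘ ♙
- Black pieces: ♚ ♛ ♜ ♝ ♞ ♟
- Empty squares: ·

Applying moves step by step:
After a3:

♜ ♞ ♝ ♛ ♚ ♝ ♞ ♜
♟ ♟ ♟ ♟ ♟ ♟ ♟ ♟
· · · · · · · ·
· · · · · · · ·
· · · · · · · ·
♙ · · · · · · ·
· ♙ ♙ ♙ ♙ ♙ ♙ ♙
♖ ♘ ♗ ♕ ♔ ♗ ♘ ♖


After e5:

♜ ♞ ♝ ♛ ♚ ♝ ♞ ♜
♟ ♟ ♟ ♟ · ♟ ♟ ♟
· · · · · · · ·
· · · · ♟ · · ·
· · · · · · · ·
♙ · · · · · · ·
· ♙ ♙ ♙ ♙ ♙ ♙ ♙
♖ ♘ ♗ ♕ ♔ ♗ ♘ ♖


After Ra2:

♜ ♞ ♝ ♛ ♚ ♝ ♞ ♜
♟ ♟ ♟ ♟ · ♟ ♟ ♟
· · · · · · · ·
· · · · ♟ · · ·
· · · · · · · ·
♙ · · · · · · ·
♖ ♙ ♙ ♙ ♙ ♙ ♙ ♙
· ♘ ♗ ♕ ♔ ♗ ♘ ♖


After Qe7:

♜ ♞ ♝ · ♚ ♝ ♞ ♜
♟ ♟ ♟ ♟ ♛ ♟ ♟ ♟
· · · · · · · ·
· · · · ♟ · · ·
· · · · · · · ·
♙ · · · · · · ·
♖ ♙ ♙ ♙ ♙ ♙ ♙ ♙
· ♘ ♗ ♕ ♔ ♗ ♘ ♖


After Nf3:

♜ ♞ ♝ · ♚ ♝ ♞ ♜
♟ ♟ ♟ ♟ ♛ ♟ ♟ ♟
· · · · · · · ·
· · · · ♟ · · ·
· · · · · · · ·
♙ · · · · ♘ · ·
♖ ♙ ♙ ♙ ♙ ♙ ♙ ♙
· ♘ ♗ ♕ ♔ ♗ · ♖


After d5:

♜ ♞ ♝ · ♚ ♝ ♞ ♜
♟ ♟ ♟ · ♛ ♟ ♟ ♟
· · · · · · · ·
· · · ♟ ♟ · · ·
· · · · · · · ·
♙ · · · · ♘ · ·
♖ ♙ ♙ ♙ ♙ ♙ ♙ ♙
· ♘ ♗ ♕ ♔ ♗ · ♖


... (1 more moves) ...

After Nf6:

♜ ♞ ♝ · ♚ ♝ · ♜
♟ ♟ ♟ · ♛ ♟ ♟ ♟
· · · · · ♞ · ·
· · · ♟ ♟ · · ·
· · · · · · · ·
♙ · · · · ♘ · ·
♖ ♙ ♙ ♙ ♙ ♙ ♙ ♙
· ♘ ♗ ♕ ♔ ♗ ♖ ·


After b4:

♜ ♞ ♝ · ♚ ♝ · ♜
♟ ♟ ♟ · ♛ ♟ ♟ ♟
· · · · · ♞ · ·
· · · ♟ ♟ · · ·
· ♙ · · · · · ·
♙ · · · · ♘ · ·
♖ · ♙ ♙ ♙ ♙ ♙ ♙
· ♘ ♗ ♕ ♔ ♗ ♖ ·



  a b c d e f g h
  ─────────────────
8│♜ ♞ ♝ · ♚ ♝ · ♜│8
7│♟ ♟ ♟ · ♛ ♟ ♟ ♟│7
6│· · · · · ♞ · ·│6
5│· · · ♟ ♟ · · ·│5
4│· ♙ · · · · · ·│4
3│♙ · · · · ♘ · ·│3
2│♖ · ♙ ♙ ♙ ♙ ♙ ♙│2
1│· ♘ ♗ ♕ ♔ ♗ ♖ ·│1
  ─────────────────
  a b c d e f g h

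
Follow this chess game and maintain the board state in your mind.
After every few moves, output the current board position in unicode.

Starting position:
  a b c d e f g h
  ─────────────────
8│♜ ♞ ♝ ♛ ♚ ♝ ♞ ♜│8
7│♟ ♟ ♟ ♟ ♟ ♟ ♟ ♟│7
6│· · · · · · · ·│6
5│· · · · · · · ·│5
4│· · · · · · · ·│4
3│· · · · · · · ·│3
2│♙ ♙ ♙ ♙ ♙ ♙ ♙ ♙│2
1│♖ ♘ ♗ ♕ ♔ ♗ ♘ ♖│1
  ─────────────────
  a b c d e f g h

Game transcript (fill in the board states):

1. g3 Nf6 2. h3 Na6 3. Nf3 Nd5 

  a b c d e f g h
  ─────────────────
8│♜ · ♝ ♛ ♚ ♝ · ♜│8
7│♟ ♟ ♟ ♟ ♟ ♟ ♟ ♟│7
6│♞ · · · · · · ·│6
5│· · · ♞ · · · ·│5
4│· · · · · · · ·│4
3│· · · · · ♘ ♙ ♙│3
2│♙ ♙ ♙ ♙ ♙ ♙ · ·│2
1│♖ ♘ ♗ ♕ ♔ ♗ · ♖│1
  ─────────────────
  a b c d e f g h

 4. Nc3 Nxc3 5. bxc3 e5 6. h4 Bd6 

  a b c d e f g h
  ─────────────────
8│♜ · ♝ ♛ ♚ · · ♜│8
7│♟ ♟ ♟ ♟ · ♟ ♟ ♟│7
6│♞ · · ♝ · · · ·│6
5│· · · · ♟ · · ·│5
4│· · · · · · · ♙│4
3│· · ♙ · · ♘ ♙ ·│3
2│♙ · ♙ ♙ ♙ ♙ · ·│2
1│♖ · ♗ ♕ ♔ ♗ · ♖│1
  ─────────────────
  a b c d e f g h

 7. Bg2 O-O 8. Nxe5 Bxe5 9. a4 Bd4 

  a b c d e f g h
  ─────────────────
8│♜ · ♝ ♛ · ♜ ♚ ·│8
7│♟ ♟ ♟ ♟ · ♟ ♟ ♟│7
6│♞ · · · · · · ·│6
5│· · · · · · · ·│5
4│♙ · · ♝ · · · ♙│4
3│· · ♙ · · · ♙ ·│3
2│· · ♙ ♙ ♙ ♙ ♗ ·│2
1│♖ · ♗ ♕ ♔ · · ♖│1
  ─────────────────
  a b c d e f g h

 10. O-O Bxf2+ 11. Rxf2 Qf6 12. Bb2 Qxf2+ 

  a b c d e f g h
  ─────────────────
8│♜ · ♝ · · ♜ ♚ ·│8
7│♟ ♟ ♟ ♟ · ♟ ♟ ♟│7
6│♞ · · · · · · ·│6
5│· · · · · · · ·│5
4│♙ · · · · · · ♙│4
3│· · ♙ · · · ♙ ·│3
2│· ♗ ♙ ♙ ♙ ♛ ♗ ·│2
1│♖ · · ♕ · · ♔ ·│1
  ─────────────────
  a b c d e f g h

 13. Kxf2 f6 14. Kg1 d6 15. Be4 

  a b c d e f g h
  ─────────────────
8│♜ · ♝ · · ♜ ♚ ·│8
7│♟ ♟ ♟ · · · ♟ ♟│7
6│♞ · · ♟ · ♟ · ·│6
5│· · · · · · · ·│5
4│♙ · · · ♗ · · ♙│4
3│· · ♙ · · · ♙ ·│3
2│· ♗ ♙ ♙ ♙ · · ·│2
1│♖ · · ♕ · · ♔ ·│1
  ─────────────────
  a b c d e f g h
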